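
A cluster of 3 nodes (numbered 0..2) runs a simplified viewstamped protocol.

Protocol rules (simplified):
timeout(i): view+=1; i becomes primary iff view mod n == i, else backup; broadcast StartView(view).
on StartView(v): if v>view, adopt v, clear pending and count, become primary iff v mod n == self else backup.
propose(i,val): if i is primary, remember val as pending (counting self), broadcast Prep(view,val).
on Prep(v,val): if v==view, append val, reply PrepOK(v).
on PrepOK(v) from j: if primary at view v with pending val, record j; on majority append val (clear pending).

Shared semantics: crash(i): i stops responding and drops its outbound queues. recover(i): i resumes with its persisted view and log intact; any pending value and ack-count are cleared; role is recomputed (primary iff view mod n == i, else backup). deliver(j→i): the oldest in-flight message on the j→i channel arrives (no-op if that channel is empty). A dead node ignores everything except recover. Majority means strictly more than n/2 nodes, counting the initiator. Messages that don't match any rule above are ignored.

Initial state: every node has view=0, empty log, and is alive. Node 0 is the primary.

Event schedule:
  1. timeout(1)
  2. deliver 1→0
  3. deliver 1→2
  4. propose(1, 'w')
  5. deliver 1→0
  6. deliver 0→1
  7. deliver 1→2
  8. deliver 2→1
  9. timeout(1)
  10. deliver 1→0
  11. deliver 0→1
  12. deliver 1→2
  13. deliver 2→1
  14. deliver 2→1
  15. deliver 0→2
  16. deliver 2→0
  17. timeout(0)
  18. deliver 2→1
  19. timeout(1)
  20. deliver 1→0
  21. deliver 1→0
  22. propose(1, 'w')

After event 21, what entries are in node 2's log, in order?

[1] timeout(1) → N1(prim v1 [-])
[2] deliver 1→0 → N0(back v1 [-])
[3] deliver 1→2 → N2(back v1 [-])
[4] propose(1,'w') → ∅
[5] deliver 1→0 → N0(back v1 [w])
[6] deliver 0→1 → N1(prim v1 [w])
[7] deliver 1→2 → N2(back v1 [w])
[8] deliver 2→1 → ∅
[9] timeout(1) → N1(back v2 [w])
[10] deliver 1→0 → N0(back v2 [w])
[11] deliver 0→1 → ∅
[12] deliver 1→2 → N2(prim v2 [w])
[13] deliver 2→1 → ∅
[14] deliver 2→1 → ∅
[15] deliver 0→2 → ∅
[16] deliver 2→0 → ∅
[17] timeout(0) → N0(prim v3 [w])
[18] deliver 2→1 → ∅
[19] timeout(1) → N1(back v3 [w])
[20] deliver 1→0 → ∅
[21] deliver 1→0 → ∅

w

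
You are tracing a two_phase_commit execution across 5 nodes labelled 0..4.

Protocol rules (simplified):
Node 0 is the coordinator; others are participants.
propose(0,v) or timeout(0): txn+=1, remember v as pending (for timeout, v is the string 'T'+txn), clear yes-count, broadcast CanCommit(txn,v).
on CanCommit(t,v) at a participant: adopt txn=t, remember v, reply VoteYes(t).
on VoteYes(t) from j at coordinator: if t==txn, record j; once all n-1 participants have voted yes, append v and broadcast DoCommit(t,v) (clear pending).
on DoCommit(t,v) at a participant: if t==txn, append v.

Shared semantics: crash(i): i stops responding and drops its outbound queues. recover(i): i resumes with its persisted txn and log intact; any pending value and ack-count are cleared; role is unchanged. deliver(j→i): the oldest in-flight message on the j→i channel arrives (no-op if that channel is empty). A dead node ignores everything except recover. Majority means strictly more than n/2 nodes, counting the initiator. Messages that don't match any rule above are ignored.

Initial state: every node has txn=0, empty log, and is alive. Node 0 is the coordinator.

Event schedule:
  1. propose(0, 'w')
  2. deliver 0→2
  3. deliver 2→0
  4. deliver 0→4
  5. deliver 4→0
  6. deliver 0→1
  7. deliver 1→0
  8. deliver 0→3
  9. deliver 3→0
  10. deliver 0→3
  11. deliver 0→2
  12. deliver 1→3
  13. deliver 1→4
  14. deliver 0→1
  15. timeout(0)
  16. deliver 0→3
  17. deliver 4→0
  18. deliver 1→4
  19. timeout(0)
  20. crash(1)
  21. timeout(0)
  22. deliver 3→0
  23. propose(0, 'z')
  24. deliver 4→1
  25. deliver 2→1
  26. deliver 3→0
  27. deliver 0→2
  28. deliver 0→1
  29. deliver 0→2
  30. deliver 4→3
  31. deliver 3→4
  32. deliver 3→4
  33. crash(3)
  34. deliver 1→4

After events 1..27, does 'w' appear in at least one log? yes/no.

e1 propose(0,'w'): 0[coor,t=1,-]
e2 deliver 0→2: 2[part,t=1,-]
e3 deliver 2→0: ·
e4 deliver 0→4: 4[part,t=1,-]
e5 deliver 4→0: ·
e6 deliver 0→1: 1[part,t=1,-]
e7 deliver 1→0: ·
e8 deliver 0→3: 3[part,t=1,-]
e9 deliver 3→0: 0[coor,t=1,w]
e10 deliver 0→3: 3[part,t=1,w]
e11 deliver 0→2: 2[part,t=1,w]
e12 deliver 1→3: ·
e13 deliver 1→4: ·
e14 deliver 0→1: 1[part,t=1,w]
e15 timeout(0): 0[coor,t=2,w]
e16 deliver 0→3: 3[part,t=2,w]
e17 deliver 4→0: ·
e18 deliver 1→4: ·
e19 timeout(0): 0[coor,t=3,w]
e20 crash(1): 1[✗part,t=1,w]
e21 timeout(0): 0[coor,t=4,w]
e22 deliver 3→0: ·
e23 propose(0,'z'): 0[coor,t=5,w]
e24 deliver 4→1: ·
e25 deliver 2→1: ·
e26 deliver 3→0: ·
e27 deliver 0→2: 2[part,t=2,w]

yes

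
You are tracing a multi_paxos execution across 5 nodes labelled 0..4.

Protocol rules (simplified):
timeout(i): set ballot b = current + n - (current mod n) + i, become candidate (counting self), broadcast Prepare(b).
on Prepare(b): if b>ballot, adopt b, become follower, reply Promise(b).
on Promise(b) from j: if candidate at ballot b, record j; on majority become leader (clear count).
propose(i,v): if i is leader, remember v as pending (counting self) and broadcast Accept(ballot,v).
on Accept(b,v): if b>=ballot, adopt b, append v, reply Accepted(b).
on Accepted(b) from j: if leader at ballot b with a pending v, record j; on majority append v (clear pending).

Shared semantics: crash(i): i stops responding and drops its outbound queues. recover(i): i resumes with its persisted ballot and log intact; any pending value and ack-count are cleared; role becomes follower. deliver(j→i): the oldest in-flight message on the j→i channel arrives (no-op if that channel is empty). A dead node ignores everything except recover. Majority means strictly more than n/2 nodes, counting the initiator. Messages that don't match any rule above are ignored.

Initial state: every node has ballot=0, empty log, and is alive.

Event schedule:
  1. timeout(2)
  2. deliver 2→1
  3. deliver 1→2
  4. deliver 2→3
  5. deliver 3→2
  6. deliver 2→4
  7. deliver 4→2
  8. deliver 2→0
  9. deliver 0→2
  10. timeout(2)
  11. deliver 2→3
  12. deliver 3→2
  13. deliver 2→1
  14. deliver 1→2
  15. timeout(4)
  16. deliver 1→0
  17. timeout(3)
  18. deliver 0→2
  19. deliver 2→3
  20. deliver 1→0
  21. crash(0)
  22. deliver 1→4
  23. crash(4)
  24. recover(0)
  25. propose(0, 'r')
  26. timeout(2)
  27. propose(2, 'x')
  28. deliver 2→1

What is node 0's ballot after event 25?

7

e1 timeout(2): 2[cand,b=7,-]
e2 deliver 2→1: 1[foll,b=7,-]
e3 deliver 1→2: ·
e4 deliver 2→3: 3[foll,b=7,-]
e5 deliver 3→2: 2[lead,b=7,-]
e6 deliver 2→4: 4[foll,b=7,-]
e7 deliver 4→2: ·
e8 deliver 2→0: 0[foll,b=7,-]
e9 deliver 0→2: ·
e10 timeout(2): 2[cand,b=12,-]
e11 deliver 2→3: 3[foll,b=12,-]
e12 deliver 3→2: ·
e13 deliver 2→1: 1[foll,b=12,-]
e14 deliver 1→2: 2[lead,b=12,-]
e15 timeout(4): 4[cand,b=14,-]
e16 deliver 1→0: ·
e17 timeout(3): 3[cand,b=18,-]
e18 deliver 0→2: ·
e19 deliver 2→3: ·
e20 deliver 1→0: ·
e21 crash(0): 0[✗foll,b=7,-]
e22 deliver 1→4: ·
e23 crash(4): 4[✗cand,b=14,-]
e24 recover(0): 0[foll,b=7,-]
e25 propose(0,'r'): ·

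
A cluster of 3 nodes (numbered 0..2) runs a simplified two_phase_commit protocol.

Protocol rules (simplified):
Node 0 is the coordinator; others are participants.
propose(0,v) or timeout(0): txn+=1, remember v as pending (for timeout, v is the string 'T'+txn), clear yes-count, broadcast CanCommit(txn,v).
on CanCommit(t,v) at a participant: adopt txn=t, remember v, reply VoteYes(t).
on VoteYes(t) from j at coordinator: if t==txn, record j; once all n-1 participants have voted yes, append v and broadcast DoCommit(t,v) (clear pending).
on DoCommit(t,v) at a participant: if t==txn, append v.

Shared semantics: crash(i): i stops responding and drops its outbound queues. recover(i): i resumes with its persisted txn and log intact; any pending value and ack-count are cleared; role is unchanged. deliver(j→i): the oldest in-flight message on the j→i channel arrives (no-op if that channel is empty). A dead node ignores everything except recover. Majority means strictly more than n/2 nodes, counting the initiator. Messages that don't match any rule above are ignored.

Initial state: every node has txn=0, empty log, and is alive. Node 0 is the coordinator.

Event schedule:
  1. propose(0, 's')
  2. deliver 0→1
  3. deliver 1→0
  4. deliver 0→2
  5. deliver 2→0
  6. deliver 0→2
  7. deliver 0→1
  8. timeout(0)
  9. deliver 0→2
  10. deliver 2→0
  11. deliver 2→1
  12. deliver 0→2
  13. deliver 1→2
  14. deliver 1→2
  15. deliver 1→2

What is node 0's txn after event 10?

2

[1] propose(0,'s') → N0(coor t1 [-])
[2] deliver 0→1 → N1(part t1 [-])
[3] deliver 1→0 → ∅
[4] deliver 0→2 → N2(part t1 [-])
[5] deliver 2→0 → N0(coor t1 [s])
[6] deliver 0→2 → N2(part t1 [s])
[7] deliver 0→1 → N1(part t1 [s])
[8] timeout(0) → N0(coor t2 [s])
[9] deliver 0→2 → N2(part t2 [s])
[10] deliver 2→0 → ∅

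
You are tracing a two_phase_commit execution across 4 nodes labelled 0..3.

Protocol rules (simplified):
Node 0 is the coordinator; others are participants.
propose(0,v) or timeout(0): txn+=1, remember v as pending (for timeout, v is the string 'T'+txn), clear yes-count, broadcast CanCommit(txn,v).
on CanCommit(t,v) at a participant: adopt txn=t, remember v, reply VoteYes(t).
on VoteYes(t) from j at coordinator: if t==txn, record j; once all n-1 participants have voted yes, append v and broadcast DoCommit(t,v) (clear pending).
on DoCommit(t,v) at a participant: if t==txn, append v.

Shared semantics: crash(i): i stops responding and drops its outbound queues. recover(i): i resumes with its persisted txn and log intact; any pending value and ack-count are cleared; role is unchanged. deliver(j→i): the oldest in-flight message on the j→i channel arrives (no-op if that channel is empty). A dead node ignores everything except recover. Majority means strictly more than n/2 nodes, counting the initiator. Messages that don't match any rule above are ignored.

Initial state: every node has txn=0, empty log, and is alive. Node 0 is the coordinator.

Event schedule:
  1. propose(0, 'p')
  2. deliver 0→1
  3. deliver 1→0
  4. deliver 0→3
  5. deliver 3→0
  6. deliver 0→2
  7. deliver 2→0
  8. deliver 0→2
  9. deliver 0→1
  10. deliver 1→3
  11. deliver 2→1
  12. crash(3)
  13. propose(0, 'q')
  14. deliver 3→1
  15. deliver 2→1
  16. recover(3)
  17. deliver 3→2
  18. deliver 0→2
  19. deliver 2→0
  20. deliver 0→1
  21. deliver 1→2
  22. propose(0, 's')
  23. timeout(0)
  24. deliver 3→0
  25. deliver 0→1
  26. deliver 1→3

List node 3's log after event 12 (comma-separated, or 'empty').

empty

step 1 propose(0,'p'): 0={coor,t=1,log=-}
step 2 deliver 0→1: 1={part,t=1,log=-}
step 3 deliver 1→0: —
step 4 deliver 0→3: 3={part,t=1,log=-}
step 5 deliver 3→0: —
step 6 deliver 0→2: 2={part,t=1,log=-}
step 7 deliver 2→0: 0={coor,t=1,log=p}
step 8 deliver 0→2: 2={part,t=1,log=p}
step 9 deliver 0→1: 1={part,t=1,log=p}
step 10 deliver 1→3: —
step 11 deliver 2→1: —
step 12 crash(3): 3={✗part,t=1,log=-}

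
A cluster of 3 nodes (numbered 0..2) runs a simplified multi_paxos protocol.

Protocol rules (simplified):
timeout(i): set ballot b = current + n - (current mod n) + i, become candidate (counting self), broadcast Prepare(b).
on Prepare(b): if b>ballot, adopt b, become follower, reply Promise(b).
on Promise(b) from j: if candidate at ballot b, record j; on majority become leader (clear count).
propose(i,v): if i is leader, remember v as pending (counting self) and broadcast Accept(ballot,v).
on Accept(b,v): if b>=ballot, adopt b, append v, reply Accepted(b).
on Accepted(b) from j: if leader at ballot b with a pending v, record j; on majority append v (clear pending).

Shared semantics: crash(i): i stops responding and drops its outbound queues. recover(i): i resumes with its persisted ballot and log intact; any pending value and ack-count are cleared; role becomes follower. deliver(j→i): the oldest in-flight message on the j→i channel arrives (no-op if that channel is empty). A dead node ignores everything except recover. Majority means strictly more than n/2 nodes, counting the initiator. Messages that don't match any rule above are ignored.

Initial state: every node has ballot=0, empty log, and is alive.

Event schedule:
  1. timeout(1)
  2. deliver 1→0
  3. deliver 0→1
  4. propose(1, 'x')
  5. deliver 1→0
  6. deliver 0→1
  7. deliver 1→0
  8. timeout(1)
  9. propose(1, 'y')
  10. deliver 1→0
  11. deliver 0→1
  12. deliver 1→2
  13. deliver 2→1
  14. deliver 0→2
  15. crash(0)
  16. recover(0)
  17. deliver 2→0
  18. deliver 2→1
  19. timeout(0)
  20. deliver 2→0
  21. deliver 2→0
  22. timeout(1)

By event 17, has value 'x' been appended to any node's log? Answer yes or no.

yes

1. timeout(1):  <1:cand b4 ->
2. deliver 1→0:  <0:foll b4 ->
3. deliver 0→1:  <1:lead b4 ->
4. propose(1,'x'):  nop
5. deliver 1→0:  <0:foll b4 x>
6. deliver 0→1:  <1:lead b4 x>
7. deliver 1→0:  nop
8. timeout(1):  <1:cand b7 x>
9. propose(1,'y'):  nop
10. deliver 1→0:  <0:foll b7 x>
11. deliver 0→1:  <1:lead b7 x>
12. deliver 1→2:  <2:foll b4 ->
13. deliver 2→1:  nop
14. deliver 0→2:  nop
15. crash(0):  <0:✗foll b7 x>
16. recover(0):  <0:foll b7 x>
17. deliver 2→0:  nop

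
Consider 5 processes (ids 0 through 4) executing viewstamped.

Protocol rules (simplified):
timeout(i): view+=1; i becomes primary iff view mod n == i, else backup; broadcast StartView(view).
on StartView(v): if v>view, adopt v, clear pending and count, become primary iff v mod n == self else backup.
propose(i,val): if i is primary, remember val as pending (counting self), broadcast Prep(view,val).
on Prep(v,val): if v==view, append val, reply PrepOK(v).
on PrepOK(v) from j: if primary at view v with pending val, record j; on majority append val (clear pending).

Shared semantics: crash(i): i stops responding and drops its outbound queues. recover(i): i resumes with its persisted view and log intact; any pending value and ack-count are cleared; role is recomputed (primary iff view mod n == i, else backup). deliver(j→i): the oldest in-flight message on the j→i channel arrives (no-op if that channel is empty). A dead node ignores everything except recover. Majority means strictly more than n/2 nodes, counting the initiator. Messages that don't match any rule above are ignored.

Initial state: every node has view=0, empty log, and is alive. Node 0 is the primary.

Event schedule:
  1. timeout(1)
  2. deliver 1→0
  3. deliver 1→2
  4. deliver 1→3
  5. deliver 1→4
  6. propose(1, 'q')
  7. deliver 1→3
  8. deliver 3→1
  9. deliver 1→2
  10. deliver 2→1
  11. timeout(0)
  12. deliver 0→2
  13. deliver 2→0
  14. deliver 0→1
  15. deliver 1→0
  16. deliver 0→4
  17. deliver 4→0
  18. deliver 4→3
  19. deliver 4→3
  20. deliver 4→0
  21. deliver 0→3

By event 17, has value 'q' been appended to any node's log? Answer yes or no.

yes

e1 timeout(1): 1[prim,v=1,-]
e2 deliver 1→0: 0[back,v=1,-]
e3 deliver 1→2: 2[back,v=1,-]
e4 deliver 1→3: 3[back,v=1,-]
e5 deliver 1→4: 4[back,v=1,-]
e6 propose(1,'q'): ·
e7 deliver 1→3: 3[back,v=1,q]
e8 deliver 3→1: ·
e9 deliver 1→2: 2[back,v=1,q]
e10 deliver 2→1: 1[prim,v=1,q]
e11 timeout(0): 0[back,v=2,-]
e12 deliver 0→2: 2[prim,v=2,q]
e13 deliver 2→0: ·
e14 deliver 0→1: 1[back,v=2,q]
e15 deliver 1→0: ·
e16 deliver 0→4: 4[back,v=2,-]
e17 deliver 4→0: ·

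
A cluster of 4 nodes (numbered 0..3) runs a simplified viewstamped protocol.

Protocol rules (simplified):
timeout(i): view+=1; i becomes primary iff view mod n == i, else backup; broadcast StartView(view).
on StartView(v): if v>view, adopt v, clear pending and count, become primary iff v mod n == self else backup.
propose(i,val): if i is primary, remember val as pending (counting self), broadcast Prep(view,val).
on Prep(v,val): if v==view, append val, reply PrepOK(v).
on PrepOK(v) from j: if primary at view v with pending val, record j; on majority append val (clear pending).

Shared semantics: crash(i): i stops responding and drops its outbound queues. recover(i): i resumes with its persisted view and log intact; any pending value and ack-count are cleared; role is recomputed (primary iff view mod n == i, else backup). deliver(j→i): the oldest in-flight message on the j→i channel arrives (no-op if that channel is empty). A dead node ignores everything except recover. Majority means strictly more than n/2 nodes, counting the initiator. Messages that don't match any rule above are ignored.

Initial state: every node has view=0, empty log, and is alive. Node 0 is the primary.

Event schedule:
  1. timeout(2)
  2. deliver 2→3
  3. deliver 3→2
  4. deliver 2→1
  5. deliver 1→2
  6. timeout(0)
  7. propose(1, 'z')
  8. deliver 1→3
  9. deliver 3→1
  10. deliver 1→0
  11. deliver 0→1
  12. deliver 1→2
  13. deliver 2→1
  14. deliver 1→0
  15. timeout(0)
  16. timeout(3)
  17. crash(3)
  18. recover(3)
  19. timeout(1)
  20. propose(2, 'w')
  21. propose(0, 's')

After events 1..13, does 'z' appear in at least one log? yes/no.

yes

step 1 timeout(2): 2={back,v=1,log=-}
step 2 deliver 2→3: 3={back,v=1,log=-}
step 3 deliver 3→2: —
step 4 deliver 2→1: 1={prim,v=1,log=-}
step 5 deliver 1→2: —
step 6 timeout(0): 0={back,v=1,log=-}
step 7 propose(1,'z'): —
step 8 deliver 1→3: 3={back,v=1,log=z}
step 9 deliver 3→1: —
step 10 deliver 1→0: 0={back,v=1,log=z}
step 11 deliver 0→1: —
step 12 deliver 1→2: 2={back,v=1,log=z}
step 13 deliver 2→1: 1={prim,v=1,log=z}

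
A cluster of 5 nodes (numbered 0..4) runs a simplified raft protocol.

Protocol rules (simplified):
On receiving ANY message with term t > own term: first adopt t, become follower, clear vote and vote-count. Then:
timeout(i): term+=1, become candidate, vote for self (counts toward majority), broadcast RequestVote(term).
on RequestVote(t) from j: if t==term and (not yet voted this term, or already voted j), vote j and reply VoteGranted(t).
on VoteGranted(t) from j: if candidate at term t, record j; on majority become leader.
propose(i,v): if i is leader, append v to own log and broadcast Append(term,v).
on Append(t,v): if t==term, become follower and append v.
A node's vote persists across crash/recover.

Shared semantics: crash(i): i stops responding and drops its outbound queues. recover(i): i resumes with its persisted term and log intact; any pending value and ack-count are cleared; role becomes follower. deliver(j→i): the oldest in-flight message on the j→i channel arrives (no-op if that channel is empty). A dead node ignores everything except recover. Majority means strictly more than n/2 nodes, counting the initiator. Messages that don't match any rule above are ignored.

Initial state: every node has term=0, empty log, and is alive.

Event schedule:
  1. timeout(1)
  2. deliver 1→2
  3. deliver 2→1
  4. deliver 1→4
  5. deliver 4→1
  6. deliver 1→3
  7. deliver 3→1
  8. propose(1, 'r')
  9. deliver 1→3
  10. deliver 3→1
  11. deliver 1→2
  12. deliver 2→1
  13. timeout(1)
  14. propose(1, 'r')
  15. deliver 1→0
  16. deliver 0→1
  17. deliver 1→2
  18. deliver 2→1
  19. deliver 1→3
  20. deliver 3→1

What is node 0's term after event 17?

after 1 — timeout(1): n1:cand/t1/[-]
after 2 — deliver 1→2: n2:foll/t1/[-]
after 3 — deliver 2→1: ·
after 4 — deliver 1→4: n4:foll/t1/[-]
after 5 — deliver 4→1: n1:lead/t1/[-]
after 6 — deliver 1→3: n3:foll/t1/[-]
after 7 — deliver 3→1: ·
after 8 — propose(1,'r'): n1:lead/t1/[r]
after 9 — deliver 1→3: n3:foll/t1/[r]
after 10 — deliver 3→1: ·
after 11 — deliver 1→2: n2:foll/t1/[r]
after 12 — deliver 2→1: ·
after 13 — timeout(1): n1:cand/t2/[r]
after 14 — propose(1,'r'): ·
after 15 — deliver 1→0: n0:foll/t1/[-]
after 16 — deliver 0→1: ·
after 17 — deliver 1→2: n2:foll/t2/[r]

1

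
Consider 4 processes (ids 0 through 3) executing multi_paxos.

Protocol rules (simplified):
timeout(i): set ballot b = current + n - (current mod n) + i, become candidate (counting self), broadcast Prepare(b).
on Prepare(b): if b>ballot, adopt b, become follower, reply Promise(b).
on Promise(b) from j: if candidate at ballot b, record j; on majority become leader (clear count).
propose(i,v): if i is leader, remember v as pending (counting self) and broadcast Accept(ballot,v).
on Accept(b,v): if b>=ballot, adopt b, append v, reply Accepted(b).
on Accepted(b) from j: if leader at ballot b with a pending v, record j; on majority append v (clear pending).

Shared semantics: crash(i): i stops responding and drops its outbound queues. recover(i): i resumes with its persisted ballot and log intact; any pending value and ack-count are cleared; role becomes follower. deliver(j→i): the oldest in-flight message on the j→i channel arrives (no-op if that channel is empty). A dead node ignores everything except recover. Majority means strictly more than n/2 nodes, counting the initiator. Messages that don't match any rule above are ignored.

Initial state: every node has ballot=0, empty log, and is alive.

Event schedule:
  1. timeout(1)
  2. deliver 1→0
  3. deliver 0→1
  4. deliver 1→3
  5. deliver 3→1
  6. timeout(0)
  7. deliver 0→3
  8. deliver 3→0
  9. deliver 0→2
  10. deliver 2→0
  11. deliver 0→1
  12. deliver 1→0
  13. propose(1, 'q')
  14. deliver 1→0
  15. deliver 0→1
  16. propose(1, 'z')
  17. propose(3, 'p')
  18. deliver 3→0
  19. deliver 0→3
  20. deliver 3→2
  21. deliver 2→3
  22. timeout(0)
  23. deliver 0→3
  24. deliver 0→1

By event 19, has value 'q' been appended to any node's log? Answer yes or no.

step 1 timeout(1): 1={cand,b=5,log=-}
step 2 deliver 1→0: 0={foll,b=5,log=-}
step 3 deliver 0→1: —
step 4 deliver 1→3: 3={foll,b=5,log=-}
step 5 deliver 3→1: 1={lead,b=5,log=-}
step 6 timeout(0): 0={cand,b=8,log=-}
step 7 deliver 0→3: 3={foll,b=8,log=-}
step 8 deliver 3→0: —
step 9 deliver 0→2: 2={foll,b=8,log=-}
step 10 deliver 2→0: 0={lead,b=8,log=-}
step 11 deliver 0→1: 1={foll,b=8,log=-}
step 12 deliver 1→0: —
step 13 propose(1,'q'): —
step 14 deliver 1→0: —
step 15 deliver 0→1: —
step 16 propose(1,'z'): —
step 17 propose(3,'p'): —
step 18 deliver 3→0: —
step 19 deliver 0→3: —

no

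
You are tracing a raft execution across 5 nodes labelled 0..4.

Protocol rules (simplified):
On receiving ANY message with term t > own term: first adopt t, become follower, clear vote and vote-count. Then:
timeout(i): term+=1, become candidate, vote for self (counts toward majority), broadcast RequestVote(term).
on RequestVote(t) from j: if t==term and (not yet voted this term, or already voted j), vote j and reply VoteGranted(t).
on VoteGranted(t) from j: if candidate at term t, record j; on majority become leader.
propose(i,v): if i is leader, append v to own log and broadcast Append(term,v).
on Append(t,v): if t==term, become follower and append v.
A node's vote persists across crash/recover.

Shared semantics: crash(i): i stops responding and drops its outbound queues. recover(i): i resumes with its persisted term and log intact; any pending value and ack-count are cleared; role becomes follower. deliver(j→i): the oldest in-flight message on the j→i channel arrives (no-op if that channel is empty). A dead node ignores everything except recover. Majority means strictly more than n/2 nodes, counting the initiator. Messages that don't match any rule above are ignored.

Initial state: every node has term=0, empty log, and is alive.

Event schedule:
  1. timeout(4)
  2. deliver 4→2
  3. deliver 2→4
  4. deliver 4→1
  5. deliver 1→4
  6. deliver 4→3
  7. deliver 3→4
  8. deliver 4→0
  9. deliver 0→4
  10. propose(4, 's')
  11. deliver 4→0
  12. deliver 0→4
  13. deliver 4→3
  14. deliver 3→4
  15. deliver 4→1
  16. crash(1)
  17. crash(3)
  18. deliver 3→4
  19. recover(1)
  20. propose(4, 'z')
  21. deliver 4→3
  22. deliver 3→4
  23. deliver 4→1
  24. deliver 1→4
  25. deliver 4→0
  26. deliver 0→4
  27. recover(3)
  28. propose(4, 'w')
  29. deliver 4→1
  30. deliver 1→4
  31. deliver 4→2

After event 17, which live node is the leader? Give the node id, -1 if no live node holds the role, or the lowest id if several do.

4

step 1 timeout(4): 4={cand,t=1,log=-}
step 2 deliver 4→2: 2={foll,t=1,log=-}
step 3 deliver 2→4: —
step 4 deliver 4→1: 1={foll,t=1,log=-}
step 5 deliver 1→4: 4={lead,t=1,log=-}
step 6 deliver 4→3: 3={foll,t=1,log=-}
step 7 deliver 3→4: —
step 8 deliver 4→0: 0={foll,t=1,log=-}
step 9 deliver 0→4: —
step 10 propose(4,'s'): 4={lead,t=1,log=s}
step 11 deliver 4→0: 0={foll,t=1,log=s}
step 12 deliver 0→4: —
step 13 deliver 4→3: 3={foll,t=1,log=s}
step 14 deliver 3→4: —
step 15 deliver 4→1: 1={foll,t=1,log=s}
step 16 crash(1): 1={✗foll,t=1,log=s}
step 17 crash(3): 3={✗foll,t=1,log=s}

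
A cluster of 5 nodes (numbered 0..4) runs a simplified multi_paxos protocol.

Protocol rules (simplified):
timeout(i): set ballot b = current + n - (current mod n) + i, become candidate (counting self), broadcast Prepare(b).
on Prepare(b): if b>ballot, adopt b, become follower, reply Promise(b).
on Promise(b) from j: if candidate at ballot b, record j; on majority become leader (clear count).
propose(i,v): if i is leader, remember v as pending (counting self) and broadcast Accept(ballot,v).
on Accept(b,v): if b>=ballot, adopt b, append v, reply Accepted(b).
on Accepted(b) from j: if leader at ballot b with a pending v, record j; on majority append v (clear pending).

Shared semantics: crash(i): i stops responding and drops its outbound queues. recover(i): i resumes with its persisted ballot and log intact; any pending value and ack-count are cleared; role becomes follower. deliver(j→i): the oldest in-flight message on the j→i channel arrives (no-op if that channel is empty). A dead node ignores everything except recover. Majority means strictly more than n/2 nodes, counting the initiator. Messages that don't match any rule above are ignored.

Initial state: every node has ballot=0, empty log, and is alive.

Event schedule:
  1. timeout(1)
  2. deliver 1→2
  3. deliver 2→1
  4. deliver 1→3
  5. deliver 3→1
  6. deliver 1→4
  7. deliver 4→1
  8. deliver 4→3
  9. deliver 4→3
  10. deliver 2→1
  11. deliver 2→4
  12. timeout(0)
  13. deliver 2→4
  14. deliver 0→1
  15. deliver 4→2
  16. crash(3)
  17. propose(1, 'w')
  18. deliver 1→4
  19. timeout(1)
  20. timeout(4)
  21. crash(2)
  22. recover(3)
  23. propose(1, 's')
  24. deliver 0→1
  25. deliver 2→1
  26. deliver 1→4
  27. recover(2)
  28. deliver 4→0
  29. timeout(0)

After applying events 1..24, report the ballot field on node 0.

step 1 timeout(1): 1={cand,b=6,log=-}
step 2 deliver 1→2: 2={foll,b=6,log=-}
step 3 deliver 2→1: —
step 4 deliver 1→3: 3={foll,b=6,log=-}
step 5 deliver 3→1: 1={lead,b=6,log=-}
step 6 deliver 1→4: 4={foll,b=6,log=-}
step 7 deliver 4→1: —
step 8 deliver 4→3: —
step 9 deliver 4→3: —
step 10 deliver 2→1: —
step 11 deliver 2→4: —
step 12 timeout(0): 0={cand,b=5,log=-}
step 13 deliver 2→4: —
step 14 deliver 0→1: —
step 15 deliver 4→2: —
step 16 crash(3): 3={✗foll,b=6,log=-}
step 17 propose(1,'w'): —
step 18 deliver 1→4: 4={foll,b=6,log=w}
step 19 timeout(1): 1={cand,b=11,log=-}
step 20 timeout(4): 4={cand,b=14,log=w}
step 21 crash(2): 2={✗foll,b=6,log=-}
step 22 recover(3): 3={foll,b=6,log=-}
step 23 propose(1,'s'): —
step 24 deliver 0→1: —

5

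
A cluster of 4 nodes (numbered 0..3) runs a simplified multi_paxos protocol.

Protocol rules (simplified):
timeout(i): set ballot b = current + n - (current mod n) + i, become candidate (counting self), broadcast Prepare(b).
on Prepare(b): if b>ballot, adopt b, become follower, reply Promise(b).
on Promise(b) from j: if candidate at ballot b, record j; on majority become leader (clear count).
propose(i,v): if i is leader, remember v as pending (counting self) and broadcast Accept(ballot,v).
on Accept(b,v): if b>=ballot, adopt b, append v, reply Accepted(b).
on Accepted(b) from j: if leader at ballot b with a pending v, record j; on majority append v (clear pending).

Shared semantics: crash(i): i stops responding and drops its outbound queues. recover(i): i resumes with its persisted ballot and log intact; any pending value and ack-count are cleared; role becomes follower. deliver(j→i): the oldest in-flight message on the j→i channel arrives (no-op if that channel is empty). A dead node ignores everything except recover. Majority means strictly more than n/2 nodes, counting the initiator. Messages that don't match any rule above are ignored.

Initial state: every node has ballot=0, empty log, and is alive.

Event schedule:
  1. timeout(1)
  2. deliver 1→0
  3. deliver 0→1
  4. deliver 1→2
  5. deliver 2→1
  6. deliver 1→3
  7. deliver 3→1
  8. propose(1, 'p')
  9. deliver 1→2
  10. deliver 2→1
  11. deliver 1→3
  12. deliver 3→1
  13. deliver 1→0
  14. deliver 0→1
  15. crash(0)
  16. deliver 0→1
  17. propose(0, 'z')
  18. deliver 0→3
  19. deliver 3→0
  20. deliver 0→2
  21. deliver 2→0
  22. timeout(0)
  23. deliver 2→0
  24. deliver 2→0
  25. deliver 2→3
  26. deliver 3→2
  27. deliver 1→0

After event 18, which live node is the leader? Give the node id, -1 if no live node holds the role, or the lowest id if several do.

1

after 1 — timeout(1): n1:cand/b5/[-]
after 2 — deliver 1→0: n0:foll/b5/[-]
after 3 — deliver 0→1: ·
after 4 — deliver 1→2: n2:foll/b5/[-]
after 5 — deliver 2→1: n1:lead/b5/[-]
after 6 — deliver 1→3: n3:foll/b5/[-]
after 7 — deliver 3→1: ·
after 8 — propose(1,'p'): ·
after 9 — deliver 1→2: n2:foll/b5/[p]
after 10 — deliver 2→1: ·
after 11 — deliver 1→3: n3:foll/b5/[p]
after 12 — deliver 3→1: n1:lead/b5/[p]
after 13 — deliver 1→0: n0:foll/b5/[p]
after 14 — deliver 0→1: ·
after 15 — crash(0): n0:✗foll/b5/[p]
after 16 — deliver 0→1: ·
after 17 — propose(0,'z'): ·
after 18 — deliver 0→3: ·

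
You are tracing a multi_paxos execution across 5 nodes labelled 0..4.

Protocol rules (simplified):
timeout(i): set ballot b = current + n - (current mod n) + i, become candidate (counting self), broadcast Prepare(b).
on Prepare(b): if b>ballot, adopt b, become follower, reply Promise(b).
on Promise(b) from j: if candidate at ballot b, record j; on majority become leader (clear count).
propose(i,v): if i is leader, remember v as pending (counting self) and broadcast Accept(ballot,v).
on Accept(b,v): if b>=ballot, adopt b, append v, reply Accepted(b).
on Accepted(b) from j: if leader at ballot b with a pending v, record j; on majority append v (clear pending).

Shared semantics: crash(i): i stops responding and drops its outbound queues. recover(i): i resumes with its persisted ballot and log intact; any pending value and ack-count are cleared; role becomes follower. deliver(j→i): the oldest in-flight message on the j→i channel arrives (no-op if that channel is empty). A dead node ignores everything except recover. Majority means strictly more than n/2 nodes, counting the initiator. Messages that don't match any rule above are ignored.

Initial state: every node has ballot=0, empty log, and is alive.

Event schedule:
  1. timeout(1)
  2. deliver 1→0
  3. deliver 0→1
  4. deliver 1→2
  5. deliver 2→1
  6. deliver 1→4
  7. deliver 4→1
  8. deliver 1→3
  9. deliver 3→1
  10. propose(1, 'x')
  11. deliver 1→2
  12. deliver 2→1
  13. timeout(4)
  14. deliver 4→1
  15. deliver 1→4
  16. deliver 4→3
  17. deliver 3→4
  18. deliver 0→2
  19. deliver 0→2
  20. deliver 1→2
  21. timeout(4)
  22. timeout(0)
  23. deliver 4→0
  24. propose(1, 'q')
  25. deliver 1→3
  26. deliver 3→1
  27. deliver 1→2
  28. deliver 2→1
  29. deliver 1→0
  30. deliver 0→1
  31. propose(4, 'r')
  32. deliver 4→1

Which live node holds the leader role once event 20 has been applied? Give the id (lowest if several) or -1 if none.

-1

[1] timeout(1) → N1(cand b6 [-])
[2] deliver 1→0 → N0(foll b6 [-])
[3] deliver 0→1 → ∅
[4] deliver 1→2 → N2(foll b6 [-])
[5] deliver 2→1 → N1(lead b6 [-])
[6] deliver 1→4 → N4(foll b6 [-])
[7] deliver 4→1 → ∅
[8] deliver 1→3 → N3(foll b6 [-])
[9] deliver 3→1 → ∅
[10] propose(1,'x') → ∅
[11] deliver 1→2 → N2(foll b6 [x])
[12] deliver 2→1 → ∅
[13] timeout(4) → N4(cand b14 [-])
[14] deliver 4→1 → N1(foll b14 [-])
[15] deliver 1→4 → ∅
[16] deliver 4→3 → N3(foll b14 [-])
[17] deliver 3→4 → ∅
[18] deliver 0→2 → ∅
[19] deliver 0→2 → ∅
[20] deliver 1→2 → ∅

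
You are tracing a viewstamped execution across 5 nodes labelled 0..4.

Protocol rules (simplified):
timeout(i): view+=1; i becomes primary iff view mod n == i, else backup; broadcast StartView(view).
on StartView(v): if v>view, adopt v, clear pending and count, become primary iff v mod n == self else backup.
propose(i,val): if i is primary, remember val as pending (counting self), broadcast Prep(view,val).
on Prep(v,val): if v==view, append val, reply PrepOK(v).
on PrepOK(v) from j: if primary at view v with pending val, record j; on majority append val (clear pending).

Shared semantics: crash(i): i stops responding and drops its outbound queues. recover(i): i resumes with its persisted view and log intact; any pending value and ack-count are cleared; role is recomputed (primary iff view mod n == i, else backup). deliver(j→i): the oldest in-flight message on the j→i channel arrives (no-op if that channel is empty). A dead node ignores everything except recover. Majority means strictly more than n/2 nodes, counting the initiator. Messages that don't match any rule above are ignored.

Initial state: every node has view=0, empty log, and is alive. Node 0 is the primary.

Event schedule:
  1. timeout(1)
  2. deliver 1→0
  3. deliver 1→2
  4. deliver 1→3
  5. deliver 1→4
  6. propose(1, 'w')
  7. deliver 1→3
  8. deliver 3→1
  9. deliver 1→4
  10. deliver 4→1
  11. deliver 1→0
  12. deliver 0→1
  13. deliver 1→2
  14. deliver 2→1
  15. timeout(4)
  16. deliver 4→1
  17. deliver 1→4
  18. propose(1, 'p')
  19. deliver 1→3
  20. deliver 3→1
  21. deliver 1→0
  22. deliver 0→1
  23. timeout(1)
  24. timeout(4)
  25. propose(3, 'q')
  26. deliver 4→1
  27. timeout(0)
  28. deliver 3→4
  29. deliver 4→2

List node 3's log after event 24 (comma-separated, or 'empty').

step 1 timeout(1): 1={prim,v=1,log=-}
step 2 deliver 1→0: 0={back,v=1,log=-}
step 3 deliver 1→2: 2={back,v=1,log=-}
step 4 deliver 1→3: 3={back,v=1,log=-}
step 5 deliver 1→4: 4={back,v=1,log=-}
step 6 propose(1,'w'): —
step 7 deliver 1→3: 3={back,v=1,log=w}
step 8 deliver 3→1: —
step 9 deliver 1→4: 4={back,v=1,log=w}
step 10 deliver 4→1: 1={prim,v=1,log=w}
step 11 deliver 1→0: 0={back,v=1,log=w}
step 12 deliver 0→1: —
step 13 deliver 1→2: 2={back,v=1,log=w}
step 14 deliver 2→1: —
step 15 timeout(4): 4={back,v=2,log=w}
step 16 deliver 4→1: 1={back,v=2,log=w}
step 17 deliver 1→4: —
step 18 propose(1,'p'): —
step 19 deliver 1→3: —
step 20 deliver 3→1: —
step 21 deliver 1→0: —
step 22 deliver 0→1: —
step 23 timeout(1): 1={back,v=3,log=w}
step 24 timeout(4): 4={back,v=3,log=w}

w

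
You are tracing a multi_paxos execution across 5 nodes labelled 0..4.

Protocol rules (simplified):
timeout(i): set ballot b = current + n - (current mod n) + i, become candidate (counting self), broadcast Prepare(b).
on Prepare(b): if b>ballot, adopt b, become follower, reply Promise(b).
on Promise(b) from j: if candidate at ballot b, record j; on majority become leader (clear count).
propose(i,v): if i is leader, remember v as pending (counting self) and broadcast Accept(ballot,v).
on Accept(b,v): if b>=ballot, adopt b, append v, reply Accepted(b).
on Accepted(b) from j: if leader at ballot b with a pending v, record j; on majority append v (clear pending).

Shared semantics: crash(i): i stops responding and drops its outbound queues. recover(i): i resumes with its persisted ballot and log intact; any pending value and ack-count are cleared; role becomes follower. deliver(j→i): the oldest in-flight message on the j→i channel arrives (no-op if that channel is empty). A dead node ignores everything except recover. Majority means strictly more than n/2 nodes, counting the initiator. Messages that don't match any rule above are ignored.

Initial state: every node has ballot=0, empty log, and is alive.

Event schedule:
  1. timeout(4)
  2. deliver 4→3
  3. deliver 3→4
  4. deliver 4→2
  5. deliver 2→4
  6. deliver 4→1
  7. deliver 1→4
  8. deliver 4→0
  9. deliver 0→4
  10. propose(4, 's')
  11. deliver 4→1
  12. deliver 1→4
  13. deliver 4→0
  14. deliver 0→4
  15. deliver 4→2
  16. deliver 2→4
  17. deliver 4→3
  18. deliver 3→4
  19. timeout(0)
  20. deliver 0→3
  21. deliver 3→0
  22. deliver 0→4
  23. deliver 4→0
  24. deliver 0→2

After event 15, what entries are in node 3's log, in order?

1. timeout(4):  <4:cand b9 ->
2. deliver 4→3:  <3:foll b9 ->
3. deliver 3→4:  nop
4. deliver 4→2:  <2:foll b9 ->
5. deliver 2→4:  <4:lead b9 ->
6. deliver 4→1:  <1:foll b9 ->
7. deliver 1→4:  nop
8. deliver 4→0:  <0:foll b9 ->
9. deliver 0→4:  nop
10. propose(4,'s'):  nop
11. deliver 4→1:  <1:foll b9 s>
12. deliver 1→4:  nop
13. deliver 4→0:  <0:foll b9 s>
14. deliver 0→4:  <4:lead b9 s>
15. deliver 4→2:  <2:foll b9 s>

empty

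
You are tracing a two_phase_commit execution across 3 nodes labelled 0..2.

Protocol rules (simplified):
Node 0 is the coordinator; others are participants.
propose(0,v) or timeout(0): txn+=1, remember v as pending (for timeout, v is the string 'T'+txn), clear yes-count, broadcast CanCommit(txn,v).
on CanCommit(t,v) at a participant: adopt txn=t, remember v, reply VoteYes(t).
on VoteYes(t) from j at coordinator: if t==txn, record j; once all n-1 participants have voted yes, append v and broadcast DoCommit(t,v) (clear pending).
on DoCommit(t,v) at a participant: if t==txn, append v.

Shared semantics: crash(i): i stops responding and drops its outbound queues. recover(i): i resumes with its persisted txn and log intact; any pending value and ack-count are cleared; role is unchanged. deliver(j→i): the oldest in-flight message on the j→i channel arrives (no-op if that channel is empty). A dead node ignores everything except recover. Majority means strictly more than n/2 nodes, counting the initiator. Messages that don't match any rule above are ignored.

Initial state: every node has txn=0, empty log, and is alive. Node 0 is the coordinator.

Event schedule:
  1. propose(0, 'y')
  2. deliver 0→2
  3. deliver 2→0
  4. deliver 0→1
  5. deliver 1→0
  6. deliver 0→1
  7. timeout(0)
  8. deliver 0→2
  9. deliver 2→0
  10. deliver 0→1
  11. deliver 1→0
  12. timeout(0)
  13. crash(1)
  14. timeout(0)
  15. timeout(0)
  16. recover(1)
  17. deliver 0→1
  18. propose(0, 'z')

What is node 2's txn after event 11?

1

after 1 — propose(0,'y'): n0:coor/t1/[-]
after 2 — deliver 0→2: n2:part/t1/[-]
after 3 — deliver 2→0: ·
after 4 — deliver 0→1: n1:part/t1/[-]
after 5 — deliver 1→0: n0:coor/t1/[y]
after 6 — deliver 0→1: n1:part/t1/[y]
after 7 — timeout(0): n0:coor/t2/[y]
after 8 — deliver 0→2: n2:part/t1/[y]
after 9 — deliver 2→0: ·
after 10 — deliver 0→1: n1:part/t2/[y]
after 11 — deliver 1→0: ·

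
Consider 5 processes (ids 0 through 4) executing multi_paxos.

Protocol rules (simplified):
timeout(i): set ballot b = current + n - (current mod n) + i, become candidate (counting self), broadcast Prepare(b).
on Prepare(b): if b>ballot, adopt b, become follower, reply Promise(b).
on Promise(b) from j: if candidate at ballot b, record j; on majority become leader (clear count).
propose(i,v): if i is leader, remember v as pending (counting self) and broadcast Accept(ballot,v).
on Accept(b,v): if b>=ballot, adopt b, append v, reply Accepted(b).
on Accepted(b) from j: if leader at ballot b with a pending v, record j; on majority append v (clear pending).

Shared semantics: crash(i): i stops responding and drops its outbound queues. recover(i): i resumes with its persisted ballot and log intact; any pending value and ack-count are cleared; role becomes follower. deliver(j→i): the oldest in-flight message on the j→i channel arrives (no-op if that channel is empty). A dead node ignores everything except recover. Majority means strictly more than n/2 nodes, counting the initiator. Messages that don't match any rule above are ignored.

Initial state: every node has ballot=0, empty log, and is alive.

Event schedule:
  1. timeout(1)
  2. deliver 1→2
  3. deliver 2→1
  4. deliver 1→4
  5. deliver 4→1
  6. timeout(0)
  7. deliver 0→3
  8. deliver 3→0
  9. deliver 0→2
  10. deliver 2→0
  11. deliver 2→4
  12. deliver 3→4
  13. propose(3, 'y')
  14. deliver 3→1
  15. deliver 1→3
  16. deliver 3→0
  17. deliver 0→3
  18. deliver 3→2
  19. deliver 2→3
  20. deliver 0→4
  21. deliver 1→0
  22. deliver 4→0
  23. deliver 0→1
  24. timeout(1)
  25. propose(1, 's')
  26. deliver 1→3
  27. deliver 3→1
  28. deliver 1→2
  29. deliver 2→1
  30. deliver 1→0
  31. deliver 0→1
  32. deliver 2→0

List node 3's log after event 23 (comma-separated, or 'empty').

step 1 timeout(1): 1={cand,b=6,log=-}
step 2 deliver 1→2: 2={foll,b=6,log=-}
step 3 deliver 2→1: —
step 4 deliver 1→4: 4={foll,b=6,log=-}
step 5 deliver 4→1: 1={lead,b=6,log=-}
step 6 timeout(0): 0={cand,b=5,log=-}
step 7 deliver 0→3: 3={foll,b=5,log=-}
step 8 deliver 3→0: —
step 9 deliver 0→2: —
step 10 deliver 2→0: —
step 11 deliver 2→4: —
step 12 deliver 3→4: —
step 13 propose(3,'y'): —
step 14 deliver 3→1: —
step 15 deliver 1→3: 3={foll,b=6,log=-}
step 16 deliver 3→0: —
step 17 deliver 0→3: —
step 18 deliver 3→2: —
step 19 deliver 2→3: —
step 20 deliver 0→4: —
step 21 deliver 1→0: 0={foll,b=6,log=-}
step 22 deliver 4→0: —
step 23 deliver 0→1: —

empty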